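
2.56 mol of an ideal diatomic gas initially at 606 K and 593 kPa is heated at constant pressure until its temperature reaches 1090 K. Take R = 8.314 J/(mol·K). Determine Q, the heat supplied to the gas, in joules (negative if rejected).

V₁ = nRT₁/P₁ = 2.56×8.314×606/593 = 21.8 L.
Isobaric: P stays 593 kPa; V/T = const ⇒ T₂ = 1090 K, V₂ = 39.1 L.
W = PΔV = 593×(39.1−21.8) kPa·L = 10300 J.
ΔU = nCvΔT = 2.56×20.8×(1090−606) = 25800 J.
Q = ΔU + W = nCpΔT = 36100 J.

36100 J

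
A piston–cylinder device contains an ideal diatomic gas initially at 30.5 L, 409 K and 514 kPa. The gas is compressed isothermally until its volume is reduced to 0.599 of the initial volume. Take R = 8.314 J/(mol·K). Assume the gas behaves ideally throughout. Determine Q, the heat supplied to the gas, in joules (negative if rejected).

n = P₁V₁/(RT₁) = 514×30.5/(8.314×409) = 4.61 mol.
Isothermal: T stays 409 K; PV = const ⇒ V₂ = 18.3 L, P₂ = 858 kPa.
ΔU = 0 (ideal gas, T constant).
W = nRT ln(V₂/V₁) = 4.61×8.314×409×ln(0.599) = -8030 J.
Q = ΔU + W = -8030 J.

-8030 J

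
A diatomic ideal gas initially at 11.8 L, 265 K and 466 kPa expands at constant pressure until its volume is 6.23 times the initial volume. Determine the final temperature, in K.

1650 K

Isobaric: P stays 466 kPa; V/T = const ⇒ T₂ = 1650 K, V₂ = 73.5 L.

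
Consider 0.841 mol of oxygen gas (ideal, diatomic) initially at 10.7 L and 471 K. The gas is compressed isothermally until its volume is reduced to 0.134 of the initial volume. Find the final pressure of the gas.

2300 kPa

P₁ = nRT₁/V₁ = 0.841×8.314×471/10.7 = 308 kPa.
Isothermal: T stays 471 K; PV = const ⇒ V₂ = 1.43 L, P₂ = 2300 kPa.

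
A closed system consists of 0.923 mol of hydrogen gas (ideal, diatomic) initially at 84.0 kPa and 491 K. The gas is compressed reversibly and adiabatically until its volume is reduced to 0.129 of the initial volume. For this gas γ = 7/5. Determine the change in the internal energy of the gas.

12000 J

V₁ = nRT₁/P₁ = 0.923×8.314×491/84.0 = 44.9 L.
Adiabatic: TV^(γ−1) = const ⇒ T₂ = 491×(7.75)^0.400 = 1110 K; PV^γ = const ⇒ P₂ = 1480 kPa.
For an ideal gas ΔU = nCvΔT with Cv = (5/2)R = 20.8 J/(mol·K).
ΔU = 0.923×20.8×(1110−491) = 12000 J.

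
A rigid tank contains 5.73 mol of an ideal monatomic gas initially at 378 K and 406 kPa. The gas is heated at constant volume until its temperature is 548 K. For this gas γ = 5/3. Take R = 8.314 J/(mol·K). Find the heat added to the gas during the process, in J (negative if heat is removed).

V₁ = nRT₁/P₁ = 5.73×8.314×378/406 = 44.4 L.
Isochoric: V stays 44.4 L; P/T = const ⇒ T₂ = 548 K, P₂ = 589 kPa.
W = 0 (no volume change).
ΔU = nCvΔT = 5.73×12.5×(548−378) = 12100 J.
Q = ΔU = 12100 J.

12100 J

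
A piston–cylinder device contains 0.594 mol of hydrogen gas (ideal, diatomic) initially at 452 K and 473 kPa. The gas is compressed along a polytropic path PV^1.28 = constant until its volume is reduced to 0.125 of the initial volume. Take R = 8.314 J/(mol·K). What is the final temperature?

809 K

V₁ = nRT₁/P₁ = 0.594×8.314×452/473 = 4.72 L.
Polytropic n=1.28: T₂ = T₁(V₁/V₂)^(n−1) = 452×(8.00)^0.28 = 809 K; P₂ = P₁(V₁/V₂)^n = 6770 kPa.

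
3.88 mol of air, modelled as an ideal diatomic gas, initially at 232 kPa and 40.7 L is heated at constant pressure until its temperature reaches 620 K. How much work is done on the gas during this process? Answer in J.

T₁ = P₁V₁/(nR) = 232×40.7/(3.88×8.314) = 293 K.
Isobaric: P stays 232 kPa; V/T = const ⇒ T₂ = 620 K, V₂ = 86.2 L.
W = PΔV = 232×(86.2−40.7) kPa·L = 10600 J.
Work done on the gas = −W_by = -10600 J.

-10600 J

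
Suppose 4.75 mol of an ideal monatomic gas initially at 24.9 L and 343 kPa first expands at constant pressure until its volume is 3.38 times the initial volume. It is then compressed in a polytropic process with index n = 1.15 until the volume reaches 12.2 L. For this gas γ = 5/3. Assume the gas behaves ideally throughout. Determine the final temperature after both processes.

977 K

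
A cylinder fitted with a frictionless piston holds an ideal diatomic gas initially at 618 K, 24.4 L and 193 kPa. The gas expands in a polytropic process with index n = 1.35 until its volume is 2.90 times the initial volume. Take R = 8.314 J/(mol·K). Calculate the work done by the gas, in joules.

4190 J

n = P₁V₁/(RT₁) = 193×24.4/(8.314×618) = 0.917 mol.
Polytropic n=1.35: T₂ = T₁(V₁/V₂)^(n−1) = 618×(0.345)^0.35 = 426 K; P₂ = P₁(V₁/V₂)^n = 45.8 kPa.
W = (P₁V₁−P₂V₂)/(n−1) = (193×24.4−45.8×70.8)/0.35 = 4190 J.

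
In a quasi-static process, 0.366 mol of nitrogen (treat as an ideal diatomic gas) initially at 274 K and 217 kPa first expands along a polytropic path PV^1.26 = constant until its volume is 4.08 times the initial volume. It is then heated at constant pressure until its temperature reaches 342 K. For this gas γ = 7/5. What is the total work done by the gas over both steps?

V₁ = nRT₁/P₁ = 0.366×8.314×274/217 = 3.84 L.
Step 1 — Polytropic n=1.26: T₂ = T₁(V₁/V₂)^(n−1) = 274×(0.245)^0.26 = 190 K; P₂ = P₁(V₁/V₂)^n = 36.9 kPa.
W = (P₁V₁−P₂V₂)/(n−1) = (217×3.84−36.9×15.7)/0.26 = 982 J.
ΔU = nCvΔT = 0.366×20.8×(190−274) = -638 J.
Q = ΔU + W = 344 J.
State after step 1: P = 36.9 kPa, V = 15.7 L, T = 190 K.
Step 2 — Isobaric: P stays 36.9 kPa; V/T = const ⇒ T₂ = 342 K, V₂ = 28.2 L.
W = PΔV = 36.9×(28.2−15.7) kPa·L = 462 J.
ΔU = nCvΔT = 0.366×20.8×(342−190) = 1160 J.
Q = ΔU + W = nCpΔT = 1620 J.
Net over both steps: W = 1440 J, Q = 1960 J, ΔU = 517 J.

1440 J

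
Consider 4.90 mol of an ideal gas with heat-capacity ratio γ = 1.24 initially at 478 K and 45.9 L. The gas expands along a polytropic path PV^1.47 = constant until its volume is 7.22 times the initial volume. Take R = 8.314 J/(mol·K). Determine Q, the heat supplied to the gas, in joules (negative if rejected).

-24000 J

P₁ = nRT₁/V₁ = 4.90×8.314×478/45.9 = 424 kPa.
Polytropic n=1.47: T₂ = T₁(V₁/V₂)^(n−1) = 478×(0.139)^0.47 = 189 K; P₂ = P₁(V₁/V₂)^n = 23.2 kPa.
W = (P₁V₁−P₂V₂)/(n−1) = (424×45.9−23.2×331)/0.47 = 25100 J.
ΔU = nCvΔT = 4.90×34.6×(189−478) = -49100 J.
Q = ΔU + W = -24000 J.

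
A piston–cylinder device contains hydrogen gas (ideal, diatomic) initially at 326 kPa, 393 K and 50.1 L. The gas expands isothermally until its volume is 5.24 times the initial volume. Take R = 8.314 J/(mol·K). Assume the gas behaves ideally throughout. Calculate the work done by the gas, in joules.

n = P₁V₁/(RT₁) = 326×50.1/(8.314×393) = 5.00 mol.
Isothermal: T stays 393 K; PV = const ⇒ V₂ = 263 L, P₂ = 62.2 kPa.
W = nRT ln(V₂/V₁) = 5.00×8.314×393×ln(5.24) = 27100 J.

27100 J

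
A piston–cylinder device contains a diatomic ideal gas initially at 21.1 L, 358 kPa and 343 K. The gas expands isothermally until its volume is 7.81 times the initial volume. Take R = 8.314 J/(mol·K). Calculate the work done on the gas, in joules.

-15500 J

n = P₁V₁/(RT₁) = 358×21.1/(8.314×343) = 2.65 mol.
Isothermal: T stays 343 K; PV = const ⇒ V₂ = 165 L, P₂ = 45.8 kPa.
W = nRT ln(V₂/V₁) = 2.65×8.314×343×ln(7.81) = 15500 J.
Work done on the gas = −W_by = -15500 J.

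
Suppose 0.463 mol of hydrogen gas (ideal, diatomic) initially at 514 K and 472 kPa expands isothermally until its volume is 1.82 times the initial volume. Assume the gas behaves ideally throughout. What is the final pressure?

259 kPa

V₁ = nRT₁/P₁ = 0.463×8.314×514/472 = 4.19 L.
Isothermal: T stays 514 K; PV = const ⇒ V₂ = 7.63 L, P₂ = 259 kPa.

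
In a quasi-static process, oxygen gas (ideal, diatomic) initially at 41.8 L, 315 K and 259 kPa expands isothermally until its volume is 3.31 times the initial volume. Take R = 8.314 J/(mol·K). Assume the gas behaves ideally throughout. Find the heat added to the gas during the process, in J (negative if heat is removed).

n = P₁V₁/(RT₁) = 259×41.8/(8.314×315) = 4.13 mol.
Isothermal: T stays 315 K; PV = const ⇒ V₂ = 138 L, P₂ = 78.2 kPa.
ΔU = 0 (ideal gas, T constant).
W = nRT ln(V₂/V₁) = 4.13×8.314×315×ln(3.31) = 13000 J.
Q = ΔU + W = 13000 J.

13000 J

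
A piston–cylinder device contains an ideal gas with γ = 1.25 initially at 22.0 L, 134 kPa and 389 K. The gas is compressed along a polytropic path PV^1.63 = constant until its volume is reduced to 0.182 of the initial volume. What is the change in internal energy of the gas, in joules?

22700 J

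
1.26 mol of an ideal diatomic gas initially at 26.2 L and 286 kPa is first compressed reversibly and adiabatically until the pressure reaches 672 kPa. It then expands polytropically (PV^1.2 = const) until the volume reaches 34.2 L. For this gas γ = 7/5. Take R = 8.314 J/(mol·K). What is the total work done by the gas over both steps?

2510 J

T₁ = P₁V₁/(nR) = 286×26.2/(1.26×8.314) = 715 K.
Step 1 — Adiabatic: T₂/T₁ = (P₂/P₁)^((γ−1)/γ) ⇒ T₂ = 715×(2.35)^0.286 = 913 K; V₂ = 14.2 L.
ΔU = nCvΔT = 1.26×20.8×(913−715) = 5180 J.
Q = 0 for an adiabatic process, so W = −ΔU = -5180 J.
State after step 1: P = 672 kPa, V = 14.2 L, T = 913 K.
Step 2 — Polytropic n=1.2: T₂ = T₁(V₁/V₂)^(n−1) = 913×(0.416)^0.20 = 766 K; P₂ = P₁(V₁/V₂)^n = 235 kPa.
W = (P₁V₁−P₂V₂)/(n−1) = (672×14.2−235×34.2)/0.20 = 7690 J.
ΔU = nCvΔT = 1.26×20.8×(766−913) = -3850 J.
Q = ΔU + W = 3850 J.
Net over both steps: W = 2510 J, Q = 3850 J, ΔU = 1330 J.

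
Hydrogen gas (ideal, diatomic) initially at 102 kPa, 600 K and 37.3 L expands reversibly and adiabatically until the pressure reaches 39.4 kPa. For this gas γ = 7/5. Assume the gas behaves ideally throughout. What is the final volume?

73.6 L

Adiabatic: T₂/T₁ = (P₂/P₁)^((γ−1)/γ) ⇒ T₂ = 600×(0.386)^0.286 = 457 K; V₂ = 73.6 L.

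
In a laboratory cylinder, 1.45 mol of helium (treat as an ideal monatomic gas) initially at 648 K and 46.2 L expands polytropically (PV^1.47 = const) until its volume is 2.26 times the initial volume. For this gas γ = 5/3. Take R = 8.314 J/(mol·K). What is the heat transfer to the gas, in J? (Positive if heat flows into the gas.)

P₁ = nRT₁/V₁ = 1.45×8.314×648/46.2 = 169 kPa.
Polytropic n=1.47: T₂ = T₁(V₁/V₂)^(n−1) = 648×(0.442)^0.47 = 442 K; P₂ = P₁(V₁/V₂)^n = 51.0 kPa.
W = (P₁V₁−P₂V₂)/(n−1) = (169×46.2−51.0×104)/0.47 = 5290 J.
ΔU = nCvΔT = 1.45×12.5×(442−648) = -3730 J.
Q = ΔU + W = 1560 J.

1560 J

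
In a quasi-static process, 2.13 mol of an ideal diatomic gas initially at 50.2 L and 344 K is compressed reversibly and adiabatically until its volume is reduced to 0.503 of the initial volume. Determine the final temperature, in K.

453 K

P₁ = nRT₁/V₁ = 2.13×8.314×344/50.2 = 121 kPa.
Adiabatic: TV^(γ−1) = const ⇒ T₂ = 344×(1.99)^0.400 = 453 K; PV^γ = const ⇒ P₂ = 318 kPa.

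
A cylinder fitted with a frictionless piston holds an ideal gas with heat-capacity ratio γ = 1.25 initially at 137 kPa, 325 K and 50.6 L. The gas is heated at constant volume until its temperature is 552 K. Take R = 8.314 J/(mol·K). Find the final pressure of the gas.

233 kPa

Isochoric: V stays 50.6 L; P/T = const ⇒ T₂ = 552 K, P₂ = 233 kPa.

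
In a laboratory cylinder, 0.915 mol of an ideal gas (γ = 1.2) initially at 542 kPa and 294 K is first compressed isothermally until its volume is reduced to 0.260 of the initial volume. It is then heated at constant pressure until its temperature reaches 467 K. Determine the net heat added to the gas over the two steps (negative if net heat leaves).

V₁ = nRT₁/P₁ = 0.915×8.314×294/542 = 4.13 L.
Step 1 — Isothermal: T stays 294 K; PV = const ⇒ V₂ = 1.07 L, P₂ = 2080 kPa.
ΔU = 0 (ideal gas, T constant).
W = nRT ln(V₂/V₁) = 0.915×8.314×294×ln(0.260) = -3010 J.
Q = ΔU + W = -3010 J.
State after step 1: P = 2080 kPa, V = 1.07 L, T = 294 K.
Step 2 — Isobaric: P stays 2080 kPa; V/T = const ⇒ T₂ = 467 K, V₂ = 1.70 L.
W = PΔV = 2080×(1.70−1.07) kPa·L = 1320 J.
ΔU = nCvΔT = 0.915×41.6×(467−294) = 6580 J.
Q = ΔU + W = nCpΔT = 7900 J.
Net over both steps: W = -1700 J, Q = 4880 J, ΔU = 6580 J.

4880 J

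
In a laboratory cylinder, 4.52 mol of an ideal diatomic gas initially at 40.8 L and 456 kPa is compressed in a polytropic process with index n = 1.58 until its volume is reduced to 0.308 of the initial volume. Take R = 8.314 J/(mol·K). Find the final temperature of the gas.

980 K

T₁ = P₁V₁/(nR) = 456×40.8/(4.52×8.314) = 495 K.
Polytropic n=1.58: T₂ = T₁(V₁/V₂)^(n−1) = 495×(3.25)^0.58 = 980 K; P₂ = P₁(V₁/V₂)^n = 2930 kPa.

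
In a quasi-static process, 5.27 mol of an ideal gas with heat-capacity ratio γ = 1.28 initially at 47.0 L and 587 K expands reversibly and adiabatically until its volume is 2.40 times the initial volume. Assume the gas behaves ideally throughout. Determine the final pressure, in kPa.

178 kPa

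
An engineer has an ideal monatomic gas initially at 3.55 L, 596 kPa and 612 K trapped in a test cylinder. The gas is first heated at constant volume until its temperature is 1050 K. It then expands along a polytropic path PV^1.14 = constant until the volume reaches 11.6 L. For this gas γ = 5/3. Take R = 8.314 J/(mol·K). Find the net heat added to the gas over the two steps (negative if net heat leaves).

5400 J

n = P₁V₁/(RT₁) = 596×3.55/(8.314×612) = 0.416 mol.
Step 1 — Isochoric: V stays 3.55 L; P/T = const ⇒ T₂ = 1050 K, P₂ = 1020 kPa.
W = 0 (no volume change).
ΔU = nCvΔT = 0.416×12.5×(1050−612) = 2270 J.
Q = ΔU = 2270 J.
State after step 1: P = 1020 kPa, V = 3.55 L, T = 1050 K.
Step 2 — Polytropic n=1.14: T₂ = T₁(V₁/V₂)^(n−1) = 1050×(0.306)^0.14 = 890 K; P₂ = P₁(V₁/V₂)^n = 265 kPa.
W = (P₁V₁−P₂V₂)/(n−1) = (1020×3.55−265×11.6)/0.14 = 3960 J.
ΔU = nCvΔT = 0.416×12.5×(890−1050) = -832 J.
Q = ΔU + W = 3130 J.
Net over both steps: W = 3960 J, Q = 5400 J, ΔU = 1440 J.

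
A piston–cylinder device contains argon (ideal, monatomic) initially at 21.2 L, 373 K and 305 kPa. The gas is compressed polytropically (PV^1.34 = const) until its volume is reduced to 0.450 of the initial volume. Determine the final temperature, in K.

489 K

Polytropic n=1.34: T₂ = T₁(V₁/V₂)^(n−1) = 373×(2.22)^0.34 = 489 K; P₂ = P₁(V₁/V₂)^n = 889 kPa.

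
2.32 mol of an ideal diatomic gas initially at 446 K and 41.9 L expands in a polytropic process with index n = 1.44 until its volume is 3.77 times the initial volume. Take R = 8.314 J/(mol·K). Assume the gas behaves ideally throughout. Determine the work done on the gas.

-8650 J

P₁ = nRT₁/V₁ = 2.32×8.314×446/41.9 = 205 kPa.
Polytropic n=1.44: T₂ = T₁(V₁/V₂)^(n−1) = 446×(0.265)^0.44 = 249 K; P₂ = P₁(V₁/V₂)^n = 30.4 kPa.
W = (P₁V₁−P₂V₂)/(n−1) = (205×41.9−30.4×158)/0.44 = 8650 J.
Work done on the gas = −W_by = -8650 J.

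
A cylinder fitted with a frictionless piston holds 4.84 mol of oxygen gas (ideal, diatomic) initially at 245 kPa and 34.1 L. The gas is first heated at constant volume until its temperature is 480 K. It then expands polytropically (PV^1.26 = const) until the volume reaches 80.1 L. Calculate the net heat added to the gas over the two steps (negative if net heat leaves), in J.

T₁ = P₁V₁/(nR) = 245×34.1/(4.84×8.314) = 208 K.
Step 1 — Isochoric: V stays 34.1 L; P/T = const ⇒ T₂ = 480 K, P₂ = 566 kPa.
W = 0 (no volume change).
ΔU = nCvΔT = 4.84×20.8×(480−208) = 27400 J.
Q = ΔU = 27400 J.
State after step 1: P = 566 kPa, V = 34.1 L, T = 480 K.
Step 2 — Polytropic n=1.26: T₂ = T₁(V₁/V₂)^(n−1) = 480×(0.426)^0.26 = 384 K; P₂ = P₁(V₁/V₂)^n = 193 kPa.
W = (P₁V₁−P₂V₂)/(n−1) = (566×34.1−193×80.1)/0.26 = 14800 J.
ΔU = nCvΔT = 4.84×20.8×(384−480) = -9610 J.
Q = ΔU + W = 5180 J.
Net over both steps: W = 14800 J, Q = 32600 J, ΔU = 17800 J.

32600 J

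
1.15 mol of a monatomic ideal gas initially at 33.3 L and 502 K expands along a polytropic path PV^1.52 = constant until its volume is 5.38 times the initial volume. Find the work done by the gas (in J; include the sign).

P₁ = nRT₁/V₁ = 1.15×8.314×502/33.3 = 144 kPa.
Polytropic n=1.52: T₂ = T₁(V₁/V₂)^(n−1) = 502×(0.186)^0.52 = 209 K; P₂ = P₁(V₁/V₂)^n = 11.2 kPa.
W = (P₁V₁−P₂V₂)/(n−1) = (144×33.3−11.2×179)/0.52 = 5380 J.

5380 J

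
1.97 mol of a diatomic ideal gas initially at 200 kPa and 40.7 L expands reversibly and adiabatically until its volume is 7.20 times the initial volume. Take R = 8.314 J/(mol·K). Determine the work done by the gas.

11100 J

T₁ = P₁V₁/(nR) = 200×40.7/(1.97×8.314) = 497 K.
Adiabatic: TV^(γ−1) = const ⇒ T₂ = 497×(0.139)^0.400 = 226 K; PV^γ = const ⇒ P₂ = 12.6 kPa.
ΔU = nCvΔT = 1.97×20.8×(226−497) = -11100 J.
Q = 0 for an adiabatic process, so W = −ΔU = 11100 J.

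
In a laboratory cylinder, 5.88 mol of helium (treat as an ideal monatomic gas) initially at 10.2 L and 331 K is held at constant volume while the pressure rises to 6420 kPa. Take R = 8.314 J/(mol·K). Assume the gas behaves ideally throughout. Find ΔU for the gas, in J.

P₁ = nRT₁/V₁ = 5.88×8.314×331/10.2 = 1590 kPa.
Isochoric: V stays 10.2 L; P/T = const ⇒ T₂ = 1340 K, P₂ = 6420 kPa.
For an ideal gas ΔU = nCvΔT with Cv = (3/2)R = 12.5 J/(mol·K).
ΔU = 5.88×12.5×(1340−331) = 74000 J.

74000 J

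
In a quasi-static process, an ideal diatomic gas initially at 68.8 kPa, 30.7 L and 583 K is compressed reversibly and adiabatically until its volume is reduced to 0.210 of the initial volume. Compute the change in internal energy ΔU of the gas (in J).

4580 J

n = P₁V₁/(RT₁) = 68.8×30.7/(8.314×583) = 0.436 mol.
Adiabatic: TV^(γ−1) = const ⇒ T₂ = 583×(4.76)^0.400 = 1090 K; PV^γ = const ⇒ P₂ = 612 kPa.
For an ideal gas ΔU = nCvΔT with Cv = (5/2)R = 20.8 J/(mol·K).
ΔU = 0.436×20.8×(1090−583) = 4580 J.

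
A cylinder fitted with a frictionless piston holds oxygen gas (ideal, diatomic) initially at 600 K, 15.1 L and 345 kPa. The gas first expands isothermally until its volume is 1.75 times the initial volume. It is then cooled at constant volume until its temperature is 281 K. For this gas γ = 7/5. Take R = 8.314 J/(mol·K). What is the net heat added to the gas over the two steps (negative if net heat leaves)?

-4010 J

n = P₁V₁/(RT₁) = 345×15.1/(8.314×600) = 1.04 mol.
Step 1 — Isothermal: T stays 600 K; PV = const ⇒ V₂ = 26.4 L, P₂ = 197 kPa.
ΔU = 0 (ideal gas, T constant).
W = nRT ln(V₂/V₁) = 1.04×8.314×600×ln(1.75) = 2920 J.
Q = ΔU + W = 2920 J.
State after step 1: P = 197 kPa, V = 26.4 L, T = 600 K.
Step 2 — Isochoric: V stays 26.4 L; P/T = const ⇒ T₂ = 281 K, P₂ = 92.3 kPa.
W = 0 (no volume change).
ΔU = nCvΔT = 1.04×20.8×(281−600) = -6920 J.
Q = ΔU = -6920 J.
Net over both steps: W = 2920 J, Q = -4010 J, ΔU = -6920 J.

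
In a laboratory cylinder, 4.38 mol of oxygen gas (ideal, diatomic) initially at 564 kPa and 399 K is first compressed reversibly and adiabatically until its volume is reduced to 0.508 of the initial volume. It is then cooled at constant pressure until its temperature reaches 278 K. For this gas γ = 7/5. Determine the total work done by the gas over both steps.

V₁ = nRT₁/P₁ = 4.38×8.314×399/564 = 25.8 L.
Step 1 — Adiabatic: TV^(γ−1) = const ⇒ T₂ = 399×(1.97)^0.400 = 523 K; PV^γ = const ⇒ P₂ = 1460 kPa.
ΔU = nCvΔT = 4.38×20.8×(523−399) = 11300 J.
Q = 0 for an adiabatic process, so W = −ΔU = -11300 J.
State after step 1: P = 1460 kPa, V = 13.1 L, T = 523 K.
Step 2 — Isobaric: P stays 1460 kPa; V/T = const ⇒ T₂ = 278 K, V₂ = 6.95 L.
W = PΔV = 1460×(6.95−13.1) kPa·L = -8930 J.
ΔU = nCvΔT = 4.38×20.8×(278−523) = -22300 J.
Q = ΔU + W = nCpΔT = -31200 J.
Net over both steps: W = -20200 J, Q = -31200 J, ΔU = -11000 J.

-20200 J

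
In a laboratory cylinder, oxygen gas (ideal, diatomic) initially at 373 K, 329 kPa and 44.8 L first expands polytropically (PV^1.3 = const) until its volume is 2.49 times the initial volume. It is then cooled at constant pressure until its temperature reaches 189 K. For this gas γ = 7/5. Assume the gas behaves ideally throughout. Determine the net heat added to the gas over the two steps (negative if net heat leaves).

-10200 J

n = P₁V₁/(RT₁) = 329×44.8/(8.314×373) = 4.75 mol.
Step 1 — Polytropic n=1.3: T₂ = T₁(V₁/V₂)^(n−1) = 373×(0.402)^0.30 = 284 K; P₂ = P₁(V₁/V₂)^n = 100 kPa.
W = (P₁V₁−P₂V₂)/(n−1) = (329×44.8−100×112)/0.30 = 11800 J.
ΔU = nCvΔT = 4.75×20.8×(284−373) = -8820 J.
Q = ΔU + W = 2940 J.
State after step 1: P = 100 kPa, V = 112 L, T = 284 K.
Step 2 — Isobaric: P stays 100 kPa; V/T = const ⇒ T₂ = 189 K, V₂ = 74.3 L.
W = PΔV = 100×(74.3−112) kPa·L = -3740 J.
ΔU = nCvΔT = 4.75×20.8×(189−284) = -9350 J.
Q = ΔU + W = nCpΔT = -13100 J.
Net over both steps: W = 8020 J, Q = -10200 J, ΔU = -18200 J.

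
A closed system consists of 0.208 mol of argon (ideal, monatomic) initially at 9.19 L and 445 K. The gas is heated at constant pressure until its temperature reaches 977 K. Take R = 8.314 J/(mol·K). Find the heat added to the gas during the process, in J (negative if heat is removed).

2300 J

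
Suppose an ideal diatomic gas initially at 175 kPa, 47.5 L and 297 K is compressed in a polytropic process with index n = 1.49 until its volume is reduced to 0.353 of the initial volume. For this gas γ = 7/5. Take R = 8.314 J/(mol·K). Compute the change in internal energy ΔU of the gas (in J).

n = P₁V₁/(RT₁) = 175×47.5/(8.314×297) = 3.37 mol.
Polytropic n=1.49: T₂ = T₁(V₁/V₂)^(n−1) = 297×(2.83)^0.49 = 495 K; P₂ = P₁(V₁/V₂)^n = 826 kPa.
For an ideal gas ΔU = nCvΔT with Cv = (5/2)R = 20.8 J/(mol·K).
ΔU = 3.37×20.8×(495−297) = 13800 J.

13800 J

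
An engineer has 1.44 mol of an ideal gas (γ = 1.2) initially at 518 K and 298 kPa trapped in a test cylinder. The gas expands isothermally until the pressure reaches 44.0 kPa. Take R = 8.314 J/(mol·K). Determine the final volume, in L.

141 L

V₁ = nRT₁/P₁ = 1.44×8.314×518/298 = 20.8 L.
Isothermal: T stays 518 K; PV = const ⇒ V₂ = 141 L, P₂ = 44.0 kPa.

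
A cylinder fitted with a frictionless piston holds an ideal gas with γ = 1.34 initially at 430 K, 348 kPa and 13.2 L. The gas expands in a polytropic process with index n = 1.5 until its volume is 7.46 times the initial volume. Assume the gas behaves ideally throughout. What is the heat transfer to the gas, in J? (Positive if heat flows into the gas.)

n = P₁V₁/(RT₁) = 348×13.2/(8.314×430) = 1.28 mol.
Polytropic n=1.5: T₂ = T₁(V₁/V₂)^(n−1) = 430×(0.134)^0.50 = 157 K; P₂ = P₁(V₁/V₂)^n = 17.1 kPa.
W = (P₁V₁−P₂V₂)/(n−1) = (348×13.2−17.1×98.5)/0.50 = 5820 J.
ΔU = nCvΔT = 1.28×24.5×(157−430) = -8560 J.
Q = ΔU + W = -2740 J.

-2740 J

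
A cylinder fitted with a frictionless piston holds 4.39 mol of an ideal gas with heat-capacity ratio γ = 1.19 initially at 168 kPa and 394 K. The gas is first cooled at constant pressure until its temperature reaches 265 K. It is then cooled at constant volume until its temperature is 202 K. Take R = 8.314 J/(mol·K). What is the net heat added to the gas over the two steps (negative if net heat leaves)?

-41600 J

V₁ = nRT₁/P₁ = 4.39×8.314×394/168 = 85.6 L.
Step 1 — Isobaric: P stays 168 kPa; V/T = const ⇒ T₂ = 265 K, V₂ = 57.6 L.
W = PΔV = 168×(57.6−85.6) kPa·L = -4710 J.
ΔU = nCvΔT = 4.39×43.8×(265−394) = -24800 J.
Q = ΔU + W = nCpΔT = -29500 J.
State after step 1: P = 168 kPa, V = 57.6 L, T = 265 K.
Step 2 — Isochoric: V stays 57.6 L; P/T = const ⇒ T₂ = 202 K, P₂ = 128 kPa.
W = 0 (no volume change).
ΔU = nCvΔT = 4.39×43.8×(202−265) = -12100 J.
Q = ΔU = -12100 J.
Net over both steps: W = -4710 J, Q = -41600 J, ΔU = -36900 J.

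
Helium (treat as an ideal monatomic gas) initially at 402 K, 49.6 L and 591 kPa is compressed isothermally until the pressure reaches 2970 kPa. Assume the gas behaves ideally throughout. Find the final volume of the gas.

Isothermal: T stays 402 K; PV = const ⇒ V₂ = 9.87 L, P₂ = 2970 kPa.

9.87 L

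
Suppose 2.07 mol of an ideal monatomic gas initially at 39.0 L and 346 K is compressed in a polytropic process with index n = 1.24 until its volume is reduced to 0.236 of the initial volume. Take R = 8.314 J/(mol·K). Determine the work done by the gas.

P₁ = nRT₁/V₁ = 2.07×8.314×346/39.0 = 153 kPa.
Polytropic n=1.24: T₂ = T₁(V₁/V₂)^(n−1) = 346×(4.24)^0.24 = 489 K; P₂ = P₁(V₁/V₂)^n = 915 kPa.
W = (P₁V₁−P₂V₂)/(n−1) = (153×39.0−915×9.20)/0.24 = -10300 J.

-10300 J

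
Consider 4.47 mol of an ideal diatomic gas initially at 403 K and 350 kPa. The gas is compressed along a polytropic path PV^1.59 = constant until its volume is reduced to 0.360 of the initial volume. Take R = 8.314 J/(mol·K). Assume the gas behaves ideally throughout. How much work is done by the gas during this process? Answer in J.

V₁ = nRT₁/P₁ = 4.47×8.314×403/350 = 42.8 L.
Polytropic n=1.59: T₂ = T₁(V₁/V₂)^(n−1) = 403×(2.78)^0.59 = 736 K; P₂ = P₁(V₁/V₂)^n = 1780 kPa.
W = (P₁V₁−P₂V₂)/(n−1) = (350×42.8−1780×15.4)/0.59 = -21000 J.

-21000 J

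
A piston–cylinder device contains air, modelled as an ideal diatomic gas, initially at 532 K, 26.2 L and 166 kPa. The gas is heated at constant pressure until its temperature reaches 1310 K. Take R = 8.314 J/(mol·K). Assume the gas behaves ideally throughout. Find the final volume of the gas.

64.5 L

Isobaric: P stays 166 kPa; V/T = const ⇒ T₂ = 1310 K, V₂ = 64.5 L.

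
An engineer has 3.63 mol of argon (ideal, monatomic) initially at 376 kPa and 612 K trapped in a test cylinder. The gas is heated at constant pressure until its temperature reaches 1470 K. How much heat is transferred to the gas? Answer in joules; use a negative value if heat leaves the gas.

V₁ = nRT₁/P₁ = 3.63×8.314×612/376 = 49.1 L.
Isobaric: P stays 376 kPa; V/T = const ⇒ T₂ = 1470 K, V₂ = 118 L.
W = PΔV = 376×(118−49.1) kPa·L = 25900 J.
ΔU = nCvΔT = 3.63×12.5×(1470−612) = 38800 J.
Q = ΔU + W = nCpΔT = 64700 J.

64700 J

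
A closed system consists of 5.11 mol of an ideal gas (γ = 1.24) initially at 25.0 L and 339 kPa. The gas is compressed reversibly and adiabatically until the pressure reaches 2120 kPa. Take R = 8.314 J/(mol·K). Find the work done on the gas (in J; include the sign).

15000 J

T₁ = P₁V₁/(nR) = 339×25.0/(5.11×8.314) = 199 K.
Adiabatic: T₂/T₁ = (P₂/P₁)^((γ−1)/γ) ⇒ T₂ = 199×(6.25)^0.194 = 284 K; V₂ = 5.70 L.
ΔU = nCvΔT = 5.11×34.6×(284−199) = 15000 J.
Q = 0 for an adiabatic process, so W = −ΔU = -15000 J.
Work done on the gas = −W_by = 15000 J.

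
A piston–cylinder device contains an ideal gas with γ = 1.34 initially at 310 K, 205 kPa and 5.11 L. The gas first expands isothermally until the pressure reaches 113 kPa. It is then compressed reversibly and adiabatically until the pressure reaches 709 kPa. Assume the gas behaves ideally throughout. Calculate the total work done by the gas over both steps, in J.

-1200 J

n = P₁V₁/(RT₁) = 205×5.11/(8.314×310) = 0.406 mol.
Step 1 — Isothermal: T stays 310 K; PV = const ⇒ V₂ = 9.27 L, P₂ = 113 kPa.
ΔU = 0 (ideal gas, T constant).
W = nRT ln(V₂/V₁) = 0.406×8.314×310×ln(1.81) = 624 J.
Q = ΔU + W = 624 J.
State after step 1: P = 113 kPa, V = 9.27 L, T = 310 K.
Step 2 — Adiabatic: T₂/T₁ = (P₂/P₁)^((γ−1)/γ) ⇒ T₂ = 310×(6.27)^0.254 = 494 K; V₂ = 2.35 L.
ΔU = nCvΔT = 0.406×24.5×(494−310) = 1830 J.
Q = 0 for an adiabatic process, so W = −ΔU = -1830 J.
Net over both steps: W = -1200 J, Q = 624 J, ΔU = 1830 J.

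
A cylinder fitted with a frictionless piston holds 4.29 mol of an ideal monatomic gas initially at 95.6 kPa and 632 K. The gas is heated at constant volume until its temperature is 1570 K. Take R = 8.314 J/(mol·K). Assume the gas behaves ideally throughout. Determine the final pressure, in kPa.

237 kPa

V₁ = nRT₁/P₁ = 4.29×8.314×632/95.6 = 236 L.
Isochoric: V stays 236 L; P/T = const ⇒ T₂ = 1570 K, P₂ = 237 kPa.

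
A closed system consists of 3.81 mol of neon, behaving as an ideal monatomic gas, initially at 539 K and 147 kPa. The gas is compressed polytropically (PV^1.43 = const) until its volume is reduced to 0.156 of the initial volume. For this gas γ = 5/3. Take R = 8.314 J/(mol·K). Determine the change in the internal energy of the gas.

31300 J

V₁ = nRT₁/P₁ = 3.81×8.314×539/147 = 116 L.
Polytropic n=1.43: T₂ = T₁(V₁/V₂)^(n−1) = 539×(6.41)^0.43 = 1200 K; P₂ = P₁(V₁/V₂)^n = 2090 kPa.
For an ideal gas ΔU = nCvΔT with Cv = (3/2)R = 12.5 J/(mol·K).
ΔU = 3.81×12.5×(1200−539) = 31300 J.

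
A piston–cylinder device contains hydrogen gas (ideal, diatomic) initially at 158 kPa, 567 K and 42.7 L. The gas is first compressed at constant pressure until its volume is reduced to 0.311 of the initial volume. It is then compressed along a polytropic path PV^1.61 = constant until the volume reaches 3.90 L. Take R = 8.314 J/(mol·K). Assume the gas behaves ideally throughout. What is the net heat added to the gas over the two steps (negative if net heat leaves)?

-14300 J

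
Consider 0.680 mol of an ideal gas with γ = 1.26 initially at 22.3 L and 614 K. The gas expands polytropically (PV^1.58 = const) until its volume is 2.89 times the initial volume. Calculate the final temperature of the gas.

P₁ = nRT₁/V₁ = 0.680×8.314×614/22.3 = 156 kPa.
Polytropic n=1.58: T₂ = T₁(V₁/V₂)^(n−1) = 614×(0.346)^0.58 = 332 K; P₂ = P₁(V₁/V₂)^n = 29.1 kPa.

332 K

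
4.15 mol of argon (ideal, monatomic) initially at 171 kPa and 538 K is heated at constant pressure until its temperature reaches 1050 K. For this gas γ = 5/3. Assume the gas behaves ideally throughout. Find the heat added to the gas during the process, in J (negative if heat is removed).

V₁ = nRT₁/P₁ = 4.15×8.314×538/171 = 109 L.
Isobaric: P stays 171 kPa; V/T = const ⇒ T₂ = 1050 K, V₂ = 212 L.
W = PΔV = 171×(212−109) kPa·L = 17700 J.
ΔU = nCvΔT = 4.15×12.5×(1050−538) = 26500 J.
Q = ΔU + W = nCpΔT = 44200 J.

44200 J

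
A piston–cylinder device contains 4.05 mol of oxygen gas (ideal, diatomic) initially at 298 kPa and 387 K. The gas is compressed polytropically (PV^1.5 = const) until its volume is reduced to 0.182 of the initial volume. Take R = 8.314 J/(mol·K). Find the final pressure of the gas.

3840 kPa

V₁ = nRT₁/P₁ = 4.05×8.314×387/298 = 43.7 L.
Polytropic n=1.5: T₂ = T₁(V₁/V₂)^(n−1) = 387×(5.49)^0.50 = 907 K; P₂ = P₁(V₁/V₂)^n = 3840 kPa.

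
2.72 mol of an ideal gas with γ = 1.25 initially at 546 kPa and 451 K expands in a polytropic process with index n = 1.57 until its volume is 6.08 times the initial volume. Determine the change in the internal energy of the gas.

-26200 J

V₁ = nRT₁/P₁ = 2.72×8.314×451/546 = 18.7 L.
Polytropic n=1.57: T₂ = T₁(V₁/V₂)^(n−1) = 451×(0.164)^0.57 = 161 K; P₂ = P₁(V₁/V₂)^n = 32.1 kPa.
For an ideal gas ΔU = nCvΔT with Cv = R/(γ−1) = 33.3 J/(mol·K).
ΔU = 2.72×33.3×(161−451) = -26200 J.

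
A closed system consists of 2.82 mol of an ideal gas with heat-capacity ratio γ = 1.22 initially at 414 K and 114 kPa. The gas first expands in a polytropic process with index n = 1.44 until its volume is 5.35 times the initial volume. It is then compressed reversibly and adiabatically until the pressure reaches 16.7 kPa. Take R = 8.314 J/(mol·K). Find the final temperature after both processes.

216 K

V₁ = nRT₁/P₁ = 2.82×8.314×414/114 = 85.1 L.
Step 1 — Polytropic n=1.44: T₂ = T₁(V₁/V₂)^(n−1) = 414×(0.187)^0.44 = 198 K; P₂ = P₁(V₁/V₂)^n = 10.2 kPa.
W = (P₁V₁−P₂V₂)/(n−1) = (114×85.1−10.2×456)/0.44 = 11500 J.
ΔU = nCvΔT = 2.82×37.8×(198−414) = -23000 J.
Q = ΔU + W = -11500 J.
State after step 1: P = 10.2 kPa, V = 456 L, T = 198 K.
Step 2 — Adiabatic: T₂/T₁ = (P₂/P₁)^((γ−1)/γ) ⇒ T₂ = 198×(1.64)^0.180 = 216 K; V₂ = 304 L.
ΔU = nCvΔT = 2.82×37.8×(216−198) = 1970 J.
Q = 0 for an adiabatic process, so W = −ΔU = -1970 J.
Net over both steps: W = 9550 J, Q = -11500 J, ΔU = -21100 J.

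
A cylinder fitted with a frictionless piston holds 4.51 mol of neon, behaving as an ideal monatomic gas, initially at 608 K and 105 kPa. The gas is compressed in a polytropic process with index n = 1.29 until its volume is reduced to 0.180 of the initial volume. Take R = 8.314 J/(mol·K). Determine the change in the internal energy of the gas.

22000 J

V₁ = nRT₁/P₁ = 4.51×8.314×608/105 = 217 L.
Polytropic n=1.29: T₂ = T₁(V₁/V₂)^(n−1) = 608×(5.56)^0.29 = 1000 K; P₂ = P₁(V₁/V₂)^n = 959 kPa.
For an ideal gas ΔU = nCvΔT with Cv = (3/2)R = 12.5 J/(mol·K).
ΔU = 4.51×12.5×(1000−608) = 22000 J.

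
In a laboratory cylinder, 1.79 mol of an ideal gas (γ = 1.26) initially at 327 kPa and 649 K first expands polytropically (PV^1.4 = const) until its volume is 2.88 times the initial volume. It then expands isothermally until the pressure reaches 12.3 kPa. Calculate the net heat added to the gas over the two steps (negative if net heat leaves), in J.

6900 J

V₁ = nRT₁/P₁ = 1.79×8.314×649/327 = 29.5 L.
Step 1 — Polytropic n=1.4: T₂ = T₁(V₁/V₂)^(n−1) = 649×(0.347)^0.40 = 425 K; P₂ = P₁(V₁/V₂)^n = 74.4 kPa.
W = (P₁V₁−P₂V₂)/(n−1) = (327×29.5−74.4×85.1)/0.40 = 8330 J.
ΔU = nCvΔT = 1.79×32.0×(425−649) = -12800 J.
Q = ΔU + W = -4490 J.
State after step 1: P = 74.4 kPa, V = 85.1 L, T = 425 K.
Step 2 — Isothermal: T stays 425 K; PV = const ⇒ V₂ = 514 L, P₂ = 12.3 kPa.
ΔU = 0 (ideal gas, T constant).
W = nRT ln(V₂/V₁) = 1.79×8.314×425×ln(6.05) = 11400 J.
Q = ΔU + W = 11400 J.
Net over both steps: W = 19700 J, Q = 6900 J, ΔU = -12800 J.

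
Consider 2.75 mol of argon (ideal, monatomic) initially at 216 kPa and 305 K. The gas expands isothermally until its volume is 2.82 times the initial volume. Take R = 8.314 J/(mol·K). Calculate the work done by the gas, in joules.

V₁ = nRT₁/P₁ = 2.75×8.314×305/216 = 32.3 L.
Isothermal: T stays 305 K; PV = const ⇒ V₂ = 91.0 L, P₂ = 76.6 kPa.
W = nRT ln(V₂/V₁) = 2.75×8.314×305×ln(2.82) = 7230 J.

7230 J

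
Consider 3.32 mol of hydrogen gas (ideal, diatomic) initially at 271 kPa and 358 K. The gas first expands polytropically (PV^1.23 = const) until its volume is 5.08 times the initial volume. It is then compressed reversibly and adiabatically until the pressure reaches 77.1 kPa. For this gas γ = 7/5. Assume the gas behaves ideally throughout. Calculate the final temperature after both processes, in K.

305 K

V₁ = nRT₁/P₁ = 3.32×8.314×358/271 = 36.5 L.
Step 1 — Polytropic n=1.23: T₂ = T₁(V₁/V₂)^(n−1) = 358×(0.197)^0.23 = 246 K; P₂ = P₁(V₁/V₂)^n = 36.7 kPa.
W = (P₁V₁−P₂V₂)/(n−1) = (271×36.5−36.7×185)/0.23 = 13400 J.
ΔU = nCvΔT = 3.32×20.8×(246−358) = -7710 J.
Q = ΔU + W = 5700 J.
State after step 1: P = 36.7 kPa, V = 185 L, T = 246 K.
Step 2 — Adiabatic: T₂/T₁ = (P₂/P₁)^((γ−1)/γ) ⇒ T₂ = 246×(2.10)^0.286 = 305 K; V₂ = 109 L.
ΔU = nCvΔT = 3.32×20.8×(305−246) = 4010 J.
Q = 0 for an adiabatic process, so W = −ΔU = -4010 J.
Net over both steps: W = 9390 J, Q = 5700 J, ΔU = -3690 J.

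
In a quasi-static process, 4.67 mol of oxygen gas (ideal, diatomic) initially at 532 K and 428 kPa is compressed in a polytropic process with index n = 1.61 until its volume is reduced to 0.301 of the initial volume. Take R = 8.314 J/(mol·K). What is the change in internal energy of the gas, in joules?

V₁ = nRT₁/P₁ = 4.67×8.314×532/428 = 48.3 L.
Polytropic n=1.61: T₂ = T₁(V₁/V₂)^(n−1) = 532×(3.32)^0.61 = 1110 K; P₂ = P₁(V₁/V₂)^n = 2960 kPa.
For an ideal gas ΔU = nCvΔT with Cv = (5/2)R = 20.8 J/(mol·K).
ΔU = 4.67×20.8×(1110−532) = 55800 J.

55800 J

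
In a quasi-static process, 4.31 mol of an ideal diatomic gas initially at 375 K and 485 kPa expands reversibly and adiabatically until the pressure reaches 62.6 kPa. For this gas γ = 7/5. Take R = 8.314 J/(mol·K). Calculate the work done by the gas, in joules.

V₁ = nRT₁/P₁ = 4.31×8.314×375/485 = 27.7 L.
Adiabatic: T₂/T₁ = (P₂/P₁)^((γ−1)/γ) ⇒ T₂ = 375×(0.129)^0.286 = 209 K; V₂ = 120 L.
ΔU = nCvΔT = 4.31×20.8×(209−375) = -14900 J.
Q = 0 for an adiabatic process, so W = −ΔU = 14900 J.

14900 J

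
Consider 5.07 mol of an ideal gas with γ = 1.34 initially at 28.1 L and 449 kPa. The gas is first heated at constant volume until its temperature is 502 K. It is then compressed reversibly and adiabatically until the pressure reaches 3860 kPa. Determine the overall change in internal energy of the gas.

T₁ = P₁V₁/(nR) = 449×28.1/(5.07×8.314) = 299 K.
Step 1 — Isochoric: V stays 28.1 L; P/T = const ⇒ T₂ = 502 K, P₂ = 753 kPa.
W = 0 (no volume change).
ΔU = nCvΔT = 5.07×24.5×(502−299) = 25100 J.
Q = ΔU = 25100 J.
State after step 1: P = 753 kPa, V = 28.1 L, T = 502 K.
Step 2 — Adiabatic: T₂/T₁ = (P₂/P₁)^((γ−1)/γ) ⇒ T₂ = 502×(5.13)^0.254 = 760 K; V₂ = 8.30 L.
ΔU = nCvΔT = 5.07×24.5×(760−502) = 32000 J.
Q = 0 for an adiabatic process, so W = −ΔU = -32000 J.
Net over both steps: W = -32000 J, Q = 25100 J, ΔU = 57100 J.

57100 J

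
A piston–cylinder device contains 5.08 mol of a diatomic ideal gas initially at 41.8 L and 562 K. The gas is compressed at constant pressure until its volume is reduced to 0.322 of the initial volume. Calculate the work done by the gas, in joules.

P₁ = nRT₁/V₁ = 5.08×8.314×562/41.8 = 568 kPa.
Isobaric: P stays 568 kPa; V/T = const ⇒ T₂ = 181 K, V₂ = 13.5 L.
W = PΔV = 568×(13.5−41.8) kPa·L = -16100 J.

-16100 J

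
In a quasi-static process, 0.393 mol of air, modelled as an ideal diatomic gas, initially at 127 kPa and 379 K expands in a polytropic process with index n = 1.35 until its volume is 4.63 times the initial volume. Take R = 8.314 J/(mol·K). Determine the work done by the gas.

1470 J

V₁ = nRT₁/P₁ = 0.393×8.314×379/127 = 9.75 L.
Polytropic n=1.35: T₂ = T₁(V₁/V₂)^(n−1) = 379×(0.216)^0.35 = 222 K; P₂ = P₁(V₁/V₂)^n = 16.0 kPa.
W = (P₁V₁−P₂V₂)/(n−1) = (127×9.75−16.0×45.1)/0.35 = 1470 J.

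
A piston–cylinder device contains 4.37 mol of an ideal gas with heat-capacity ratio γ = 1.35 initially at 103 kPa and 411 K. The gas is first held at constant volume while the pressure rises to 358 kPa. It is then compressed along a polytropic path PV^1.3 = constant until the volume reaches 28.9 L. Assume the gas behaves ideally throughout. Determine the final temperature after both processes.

2320 K

V₁ = nRT₁/P₁ = 4.37×8.314×411/103 = 145 L.
Step 1 — Isochoric: V stays 145 L; P/T = const ⇒ T₂ = 1430 K, P₂ = 358 kPa.
W = 0 (no volume change).
ΔU = nCvΔT = 4.37×23.8×(1430−411) = 106000 J.
Q = ΔU = 106000 J.
State after step 1: P = 358 kPa, V = 145 L, T = 1430 K.
Step 2 — Polytropic n=1.3: T₂ = T₁(V₁/V₂)^(n−1) = 1430×(5.02)^0.30 = 2320 K; P₂ = P₁(V₁/V₂)^n = 2910 kPa.
W = (P₁V₁−P₂V₂)/(n−1) = (358×145−2910×28.9)/0.30 = -108000 J.
ΔU = nCvΔT = 4.37×23.8×(2320−1430) = 92300 J.
Q = ΔU + W = -15400 J.
Net over both steps: W = -108000 J, Q = 90200 J, ΔU = 198000 J.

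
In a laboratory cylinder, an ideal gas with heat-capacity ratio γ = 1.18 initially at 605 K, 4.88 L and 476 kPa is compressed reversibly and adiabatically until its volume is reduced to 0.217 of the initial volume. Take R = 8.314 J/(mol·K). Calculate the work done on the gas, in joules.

n = P₁V₁/(RT₁) = 476×4.88/(8.314×605) = 0.462 mol.
Adiabatic: TV^(γ−1) = const ⇒ T₂ = 605×(4.61)^0.180 = 797 K; PV^γ = const ⇒ P₂ = 2890 kPa.
ΔU = nCvΔT = 0.462×46.2×(797−605) = 4090 J.
Q = 0 for an adiabatic process, so W = −ΔU = -4090 J.
Work done on the gas = −W_by = 4090 J.

4090 J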